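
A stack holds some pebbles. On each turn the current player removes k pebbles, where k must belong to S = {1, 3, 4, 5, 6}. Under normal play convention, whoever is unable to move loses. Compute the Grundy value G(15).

n :  0  1  2  3  4  5  6  7  8  9 10 11 12 13 14 15
G :  0  1  0  1  2  3  2  3  4  0  1  0  1  2  3  2

2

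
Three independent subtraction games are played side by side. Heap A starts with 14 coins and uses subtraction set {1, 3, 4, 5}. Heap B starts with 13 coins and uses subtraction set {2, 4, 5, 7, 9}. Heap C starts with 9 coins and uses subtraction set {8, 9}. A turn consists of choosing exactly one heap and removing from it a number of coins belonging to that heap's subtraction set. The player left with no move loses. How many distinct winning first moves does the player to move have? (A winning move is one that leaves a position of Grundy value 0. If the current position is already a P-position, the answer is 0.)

2

Heap A, S = {1, 3, 4, 5}:
n :  0  1  2  3  4  5  6  7  8  9 10 11 12 13 14
G :  0  1  0  1  2  3  2  3  0  1  0  1  2  3  2
G_A(14) = 2.
Heap B, S = {2, 4, 5, 7, 9}:
G(0) = 0
G(1) = mex{} = 0
G(2) = mex{0} = 1
G(3) = mex{0} = 1
G(4) = mex{1,0} = 2
G(5) = mex{1,0,0} = 2
G(6) = mex{2,1,0} = 3
G(7) = mex{2,1,1,0} = 3
G(8) = mex{3,2,1,0} = 4
G(9) = mex{3,2,2,1,0} = 4
G(10) = mex{4,3,2,1,0} = 5
G(11) = mex{4,3,3,2,1} = 0
G(12) = mex{5,4,3,2,1} = 0
G(13) = mex{0,4,4,3,2} = 1
G_B(13) = 1.
Heap C, S = {8, 9}:
G(0) = 0
G(1) = mex{} = 0
G(2) = mex{} = 0
G(3) = mex{} = 0
G(4) = mex{} = 0
G(5) = mex{} = 0
G(6) = mex{} = 0
G(7) = mex{} = 0
G(8) = mex{0} = 1
G(9) = mex{0,0} = 1
G_C(9) = 1.
Combined Grundy value = 2 ⊕ 1 ⊕ 1 = 2.
A winning move leaves total XOR = 0, i.e. changes one component's Grundy value g to g ⊕ X where X is the current total.
Heap A: need g' = 2⊕2 = 0. Options: 14−1→G=3, 14−3→G=1, 14−4→G=0, 14−5→G=1. Hits: 1.
Heap B: need g' = 1⊕2 = 3. Options: 13−2→G=0, 13−4→G=4, 13−5→G=4, 13−7→G=3, 13−9→G=2. Hits: 1.
Heap C: need g' = 1⊕2 = 3. Options: 9−8→G=0, 9−9→G=0. Hits: 0.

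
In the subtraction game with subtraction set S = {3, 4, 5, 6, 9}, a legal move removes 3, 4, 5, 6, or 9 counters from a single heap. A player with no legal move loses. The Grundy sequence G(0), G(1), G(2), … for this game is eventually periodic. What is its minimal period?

12

n :  0  1  2  3  4  5  6  7  8  9 10 11 12 13 14 15 16 17 18 19 20 21 22 23 24 25
G :  0  0  0  1  1  1  2  2  2  3  3  3  0  0  0  1  1  1  2  2  2  3  3  3  0  0
G(n+12) = G(n) holds for n = 0,…,8 (a full window of length max(S) = 9), so the sequence is purely periodic with period 12.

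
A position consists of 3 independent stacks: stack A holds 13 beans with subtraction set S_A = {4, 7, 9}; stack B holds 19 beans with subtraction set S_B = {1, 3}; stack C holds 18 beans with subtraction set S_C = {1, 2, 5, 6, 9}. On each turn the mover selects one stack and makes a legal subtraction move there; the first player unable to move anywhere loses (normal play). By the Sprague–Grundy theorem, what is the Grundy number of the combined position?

Stack A, S = {4, 7, 9}:
n :  0  1  2  3  4  5  6  7  8  9 10 11 12 13
G :  0  0  0  0  1  1  1  1  2  2  2  2  3  0
G_A(13) = 0.
Stack B, S = {1, 3}:
n :  0  1  2  3  4  5  6  7  8  9 10 11 12 13 14 15 16 17 18 19
G :  0  1  0  1  0  1  0  1  0  1  0  1  0  1  0  1  0  1  0  1
G_B(19) = 1.
Stack C, S = {1, 2, 5, 6, 9}:
n :  0  1  2  3  4  5  6  7  8  9 10 11 12 13 14 15 16 17 18
G :  0  1  2  0  1  2  3  0  1  2  0  1  2  3  0  1  2  0  1
G_C(18) = 1.
Combined Grundy value = 0 ⊕ 1 ⊕ 1 = 0.

0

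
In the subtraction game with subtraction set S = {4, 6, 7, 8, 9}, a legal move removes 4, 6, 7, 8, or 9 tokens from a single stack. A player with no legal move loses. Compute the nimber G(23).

n :  0  1  2  3  4  5  6  7  8  9 10 11 12 13 14 15 16 17 18 19 20 21 22 23
G :  0  0  0  0  1  1  1  1  2  2  2  2  3  0  0  0  0  1  1  1  1  2  2  2

2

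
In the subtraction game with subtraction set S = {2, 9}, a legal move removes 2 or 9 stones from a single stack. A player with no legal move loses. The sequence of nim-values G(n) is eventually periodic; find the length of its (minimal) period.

11

n :  0  1  2  3  4  5  6  7  8  9 10 11 12 13 14 15 16 17 18 19 20 21 22 23
G :  0  0  1  1  0  0  1  1  0  2  1  0  0  1  1  0  0  1  1  0  2  1  0  0
G(n+11) = G(n) holds for n = 0,…,8 (a full window of length max(S) = 9), so the sequence is purely periodic with period 11.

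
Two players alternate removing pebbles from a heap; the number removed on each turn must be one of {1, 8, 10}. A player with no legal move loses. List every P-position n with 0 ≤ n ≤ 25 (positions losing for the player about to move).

G(0) = 0
G(1) = mex{0} = 1
G(2) = mex{1} = 0
G(3) = mex{0} = 1
G(4) = mex{1} = 0
G(5) = mex{0} = 1
G(6) = mex{1} = 0
G(7) = mex{0} = 1
G(8) = mex{1,0} = 2
G(9) = mex{2,1} = 0
G(10) = mex{0,0,0} = 1
G(11) = mex{1,1,1} = 0
G(12) = mex{0,0,0} = 1
G(13) = mex{1,1,1} = 0
G(14) = mex{0,0,0} = 1
G(15) = mex{1,1,1} = 0
G(16) = mex{0,2,0} = 1
G(17) = mex{1,0,1} = 2
G(18) = mex{2,1,2} = 0
G(19) = mex{0,0,0} = 1
G(20) = mex{1,1,1} = 0
G(21) = mex{0,0,0} = 1
G(22) = mex{1,1,1} = 0
G(23) = mex{0,0,0} = 1
G(24) = mex{1,1,1} = 0
G(25) = mex{0,2,0} = 1
P-positions are exactly the n with G(n) = 0.

0, 2, 4, 6, 9, 11, 13, 15, 18, 20, 22, 24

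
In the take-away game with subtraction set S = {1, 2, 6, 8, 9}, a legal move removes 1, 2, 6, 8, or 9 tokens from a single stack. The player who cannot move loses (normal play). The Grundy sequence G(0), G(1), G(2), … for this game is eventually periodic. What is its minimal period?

G(0) = 0
G(1) = mex{0} = 1
G(2) = mex{1,0} = 2
G(3) = mex{2,1} = 0
G(4) = mex{0,2} = 1
G(5) = mex{1,0} = 2
G(6) = mex{2,1,0} = 3
G(7) = mex{3,2,1} = 0
G(8) = mex{0,3,2,0} = 1
G(9) = mex{1,0,0,1,0} = 2
G(10) = mex{2,1,1,2,1} = 0
G(11) = mex{0,2,2,0,2} = 1
G(12) = mex{1,0,3,1,0} = 2
G(13) = mex{2,1,0,2,1} = 3
G(14) = mex{3,2,1,3,2} = 0
G(15) = mex{0,3,2,0,3} = 1
G(16) = mex{1,0,0,1,0} = 2
G(17) = mex{2,1,1,2,1} = 0
G(n+7) = G(n) holds for n = 0,…,8 (a full window of length max(S) = 9), so the sequence is purely periodic with period 7.

7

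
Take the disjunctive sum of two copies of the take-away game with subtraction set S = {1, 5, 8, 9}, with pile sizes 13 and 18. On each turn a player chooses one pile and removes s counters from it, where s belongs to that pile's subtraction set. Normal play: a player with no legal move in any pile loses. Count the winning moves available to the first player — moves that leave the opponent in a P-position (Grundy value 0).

All piles use S = {1, 5, 8, 9}:
n :  0  1  2  3  4  5  6  7  8  9 10 11 12 13 14 15 16 17 18
G :  0  1  0  1  0  1  0  1  2  3  2  3  2  3  2  3  0  1  0
Pile A: G(13) = 3.
Pile B: G(18) = 0.
Combined Grundy value = 3 ⊕ 0 = 3.
A winning move leaves total XOR = 0, i.e. changes one component's Grundy value g to g ⊕ X where X is the current total.
Pile A: need g' = 3⊕3 = 0. Options: 13−1→G=2, 13−5→G=2, 13−8→G=1, 13−9→G=0. Hits: 1.
Pile B: need g' = 0⊕3 = 3. Options: 18−1→G=1, 18−5→G=3, 18−8→G=2, 18−9→G=3. Hits: 2.

3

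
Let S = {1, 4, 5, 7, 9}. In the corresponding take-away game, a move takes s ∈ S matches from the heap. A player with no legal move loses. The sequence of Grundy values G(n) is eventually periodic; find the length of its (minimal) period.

8

G(0) = 0
G(1) = mex{0} = 1
G(2) = mex{1} = 0
G(3) = mex{0} = 1
G(4) = mex{1,0} = 2
G(5) = mex{2,1,0} = 3
G(6) = mex{3,0,1} = 2
G(7) = mex{2,1,0,0} = 3
G(8) = mex{3,2,1,1} = 0
G(9) = mex{0,3,2,0,0} = 1
G(10) = mex{1,2,3,1,1} = 0
G(11) = mex{0,3,2,2,0} = 1
G(12) = mex{1,0,3,3,1} = 2
G(13) = mex{2,1,0,2,2} = 3
G(14) = mex{3,0,1,3,3} = 2
G(15) = mex{2,1,0,0,2} = 3
G(16) = mex{3,2,1,1,3} = 0
G(17) = mex{0,3,2,0,0} = 1
G(18) = mex{1,2,3,1,1} = 0
G(n+8) = G(n) holds for n = 0,…,8 (a full window of length max(S) = 9), so the sequence is purely periodic with period 8.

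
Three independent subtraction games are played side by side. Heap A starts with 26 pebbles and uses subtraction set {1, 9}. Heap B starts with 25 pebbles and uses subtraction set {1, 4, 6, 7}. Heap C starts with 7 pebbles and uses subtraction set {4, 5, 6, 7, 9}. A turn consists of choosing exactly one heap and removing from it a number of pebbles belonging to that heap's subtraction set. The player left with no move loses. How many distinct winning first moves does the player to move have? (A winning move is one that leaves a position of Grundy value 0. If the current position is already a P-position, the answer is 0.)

Heap A, S = {1, 9}:
n :  0  1  2  3  4  5  6  7  8  9 10 11 12 13 14 15 16 17 18 19 20 21 22 23 24 25 26
G :  0  1  0  1  0  1  0  1  0  1  0  1  0  1  0  1  0  1  0  1  0  1  0  1  0  1  0
G_A(26) = 0.
Heap B, S = {1, 4, 6, 7}:
G(0) = 0
G(1) = mex{0} = 1
G(2) = mex{1} = 0
G(3) = mex{0} = 1
G(4) = mex{1,0} = 2
G(5) = mex{2,1} = 0
G(6) = mex{0,0,0} = 1
G(7) = mex{1,1,1,0} = 2
G(8) = mex{2,2,0,1} = 3
G(9) = mex{3,0,1,0} = 2
G(10) = mex{2,1,2,1} = 0
G(11) = mex{0,2,0,2} = 1
G(12) = mex{1,3,1,0} = 2
G(13) = mex{2,2,2,1} = 0
G(14) = mex{0,0,3,2} = 1
G(15) = mex{1,1,2,3} = 0
G(16) = mex{0,2,0,2} = 1
G(17) = mex{1,0,1,0} = 2
G(18) = mex{2,1,2,1} = 0
G(19) = mex{0,0,0,2} = 1
G(20) = mex{1,1,1,0} = 2
G(21) = mex{2,2,0,1} = 3
G(22) = mex{3,0,1,0} = 2
G(23) = mex{2,1,2,1} = 0
G(24) = mex{0,2,0,2} = 1
G(25) = mex{1,3,1,0} = 2
G_B(25) = 2.
Heap C, S = {4, 5, 6, 7, 9}:
n : 0 1 2 3 4 5 6 7
G : 0 0 0 0 1 1 1 1
G_C(7) = 1.
Combined Grundy value = 0 ⊕ 2 ⊕ 1 = 3.
A winning move leaves total XOR = 0, i.e. changes one component's Grundy value g to g ⊕ X where X is the current total.
Heap A: need g' = 0⊕3 = 3. Options: 26−1→G=1, 26−9→G=1. Hits: 0.
Heap B: need g' = 2⊕3 = 1. Options: 25−1→G=1, 25−4→G=3, 25−6→G=1, 25−7→G=0. Hits: 2.
Heap C: need g' = 1⊕3 = 2. Options: 7−4→G=0, 7−5→G=0, 7−6→G=0, 7−7→G=0. Hits: 0.

2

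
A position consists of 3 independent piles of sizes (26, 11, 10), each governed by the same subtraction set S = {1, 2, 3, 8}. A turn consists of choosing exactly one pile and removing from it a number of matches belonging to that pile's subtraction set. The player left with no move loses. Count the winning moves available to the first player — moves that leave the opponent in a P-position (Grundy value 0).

1

All piles use S = {1, 2, 3, 8}:
G(0) = 0
G(1) = mex{0} = 1
G(2) = mex{1,0} = 2
G(3) = mex{2,1,0} = 3
G(4) = mex{3,2,1} = 0
G(5) = mex{0,3,2} = 1
G(6) = mex{1,0,3} = 2
G(7) = mex{2,1,0} = 3
G(8) = mex{3,2,1,0} = 4
G(9) = mex{4,3,2,1} = 0
G(10) = mex{0,4,3,2} = 1
G(11) = mex{1,0,4,3} = 2
G(12) = mex{2,1,0,0} = 3
G(13) = mex{3,2,1,1} = 0
G(14) = mex{0,3,2,2} = 1
G(15) = mex{1,0,3,3} = 2
G(16) = mex{2,1,0,4} = 3
G(17) = mex{3,2,1,0} = 4
G(18) = mex{4,3,2,1} = 0
G(19) = mex{0,4,3,2} = 1
G(20) = mex{1,0,4,3} = 2
G(21) = mex{2,1,0,0} = 3
G(22) = mex{3,2,1,1} = 0
G(23) = mex{0,3,2,2} = 1
G(24) = mex{1,0,3,3} = 2
G(25) = mex{2,1,0,4} = 3
G(26) = mex{3,2,1,0} = 4
Pile A: G(26) = 4.
Pile B: G(11) = 2.
Pile C: G(10) = 1.
Combined Grundy value = 4 ⊕ 2 ⊕ 1 = 7.
A winning move leaves total XOR = 0, i.e. changes one component's Grundy value g to g ⊕ X where X is the current total.
Pile A: need g' = 4⊕7 = 3. Options: 26−1→G=3, 26−2→G=2, 26−3→G=1, 26−8→G=0. Hits: 1.
Pile B: need g' = 2⊕7 = 5. Options: 11−1→G=1, 11−2→G=0, 11−3→G=4, 11−8→G=3. Hits: 0.
Pile C: need g' = 1⊕7 = 6. Options: 10−1→G=0, 10−2→G=4, 10−3→G=3, 10−8→G=2. Hits: 0.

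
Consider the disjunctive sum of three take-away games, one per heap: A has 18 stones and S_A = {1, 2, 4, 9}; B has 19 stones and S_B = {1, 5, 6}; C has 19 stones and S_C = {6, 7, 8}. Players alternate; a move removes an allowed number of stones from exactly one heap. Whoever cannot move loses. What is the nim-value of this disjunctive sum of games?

3

Heap A, S = {1, 2, 4, 9}:
n :  0  1  2  3  4  5  6  7  8  9 10 11 12 13 14 15 16 17 18
G :  0  1  2  0  1  2  0  1  2  3  4  0  1  2  0  1  2  0  1
G_A(18) = 1.
Heap B, S = {1, 5, 6}:
G(0) = 0
G(1) = mex{0} = 1
G(2) = mex{1} = 0
G(3) = mex{0} = 1
G(4) = mex{1} = 0
G(5) = mex{0,0} = 1
G(6) = mex{1,1,0} = 2
G(7) = mex{2,0,1} = 3
G(8) = mex{3,1,0} = 2
G(9) = mex{2,0,1} = 3
G(10) = mex{3,1,0} = 2
G(11) = mex{2,2,1} = 0
G(12) = mex{0,3,2} = 1
G(13) = mex{1,2,3} = 0
G(14) = mex{0,3,2} = 1
G(15) = mex{1,2,3} = 0
G(16) = mex{0,0,2} = 1
G(17) = mex{1,1,0} = 2
G(18) = mex{2,0,1} = 3
G(19) = mex{3,1,0} = 2
G_B(19) = 2.
Heap C, S = {6, 7, 8}:
n :  0  1  2  3  4  5  6  7  8  9 10 11 12 13 14 15 16 17 18 19
G :  0  0  0  0  0  0  1  1  1  1  1  1  2  2  0  0  0  0  0  0
G_C(19) = 0.
Combined Grundy value = 1 ⊕ 2 ⊕ 0 = 3.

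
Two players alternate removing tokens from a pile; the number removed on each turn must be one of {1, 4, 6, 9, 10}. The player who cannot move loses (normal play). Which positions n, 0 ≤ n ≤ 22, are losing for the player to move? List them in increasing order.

n :  0  1  2  3  4  5  6  7  8  9 10 11 12 13 14 15 16 17 18 19 20 21 22
G :  0  1  0  1  2  0  1  0  1  2  3  2  3  4  5  3  2  3  0  1  0  1  5
P-positions are exactly the n with G(n) = 0.

0, 2, 5, 7, 18, 20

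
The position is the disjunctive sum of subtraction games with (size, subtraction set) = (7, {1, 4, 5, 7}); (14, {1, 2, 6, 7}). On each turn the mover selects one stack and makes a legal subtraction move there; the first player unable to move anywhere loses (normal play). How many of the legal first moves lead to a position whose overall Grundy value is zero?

0

Stack A, S = {1, 4, 5, 7}:
G(0) = 0
G(1) = mex{0} = 1
G(2) = mex{1} = 0
G(3) = mex{0} = 1
G(4) = mex{1,0} = 2
G(5) = mex{2,1,0} = 3
G(6) = mex{3,0,1} = 2
G(7) = mex{2,1,0,0} = 3
G_A(7) = 3.
Stack B, S = {1, 2, 6, 7}:
G(0) = 0
G(1) = mex{0} = 1
G(2) = mex{1,0} = 2
G(3) = mex{2,1} = 0
G(4) = mex{0,2} = 1
G(5) = mex{1,0} = 2
G(6) = mex{2,1,0} = 3
G(7) = mex{3,2,1,0} = 4
G(8) = mex{4,3,2,1} = 0
G(9) = mex{0,4,0,2} = 1
G(10) = mex{1,0,1,0} = 2
G(11) = mex{2,1,2,1} = 0
G(12) = mex{0,2,3,2} = 1
G(13) = mex{1,0,4,3} = 2
G(14) = mex{2,1,0,4} = 3
G_B(14) = 3.
Combined Grundy value = 3 ⊕ 3 = 0.
A winning move leaves total XOR = 0, i.e. changes one component's Grundy value g to g ⊕ X where X is the current total.
Stack A: target g' = 3⊕0 = 3, but every legal move changes the Grundy value (mex property), so 0 moves.
Stack B: target g' = 3⊕0 = 3, but every legal move changes the Grundy value (mex property), so 0 moves.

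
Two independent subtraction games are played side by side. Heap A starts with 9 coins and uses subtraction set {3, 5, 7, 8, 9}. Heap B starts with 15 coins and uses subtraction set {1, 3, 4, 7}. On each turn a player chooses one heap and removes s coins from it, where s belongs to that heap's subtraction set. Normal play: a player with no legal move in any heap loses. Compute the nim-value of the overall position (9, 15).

Heap A, S = {3, 5, 7, 8, 9}:
n : 0 1 2 3 4 5 6 7 8 9
G : 0 0 0 1 1 1 2 2 2 3
G_A(9) = 3.
Heap B, S = {1, 3, 4, 7}:
G(0) = 0
G(1) = mex{0} = 1
G(2) = mex{1} = 0
G(3) = mex{0,0} = 1
G(4) = mex{1,1,0} = 2
G(5) = mex{2,0,1} = 3
G(6) = mex{3,1,0} = 2
G(7) = mex{2,2,1,0} = 3
G(8) = mex{3,3,2,1} = 0
G(9) = mex{0,2,3,0} = 1
G(10) = mex{1,3,2,1} = 0
G(11) = mex{0,0,3,2} = 1
G(12) = mex{1,1,0,3} = 2
G(13) = mex{2,0,1,2} = 3
G(14) = mex{3,1,0,3} = 2
G(15) = mex{2,2,1,0} = 3
G_B(15) = 3.
Combined Grundy value = 3 ⊕ 3 = 0.

0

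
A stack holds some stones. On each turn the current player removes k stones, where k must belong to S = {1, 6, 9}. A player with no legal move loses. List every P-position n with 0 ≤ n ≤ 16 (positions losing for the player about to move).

n :  0  1  2  3  4  5  6  7  8  9 10 11 12 13 14 15 16
G :  0  1  0  1  0  1  2  0  1  2  3  2  0  1  0  1  2
P-positions are exactly the n with G(n) = 0.

0, 2, 4, 7, 12, 14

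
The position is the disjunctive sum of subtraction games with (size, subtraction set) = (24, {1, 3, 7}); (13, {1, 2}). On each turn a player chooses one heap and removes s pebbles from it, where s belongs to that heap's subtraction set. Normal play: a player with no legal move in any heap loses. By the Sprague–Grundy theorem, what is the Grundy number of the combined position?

1

Heap A, S = {1, 3, 7}:
G(0) = 0
G(1) = mex{0} = 1
G(2) = mex{1} = 0
G(3) = mex{0,0} = 1
G(4) = mex{1,1} = 0
G(5) = mex{0,0} = 1
G(6) = mex{1,1} = 0
G(7) = mex{0,0,0} = 1
G(8) = mex{1,1,1} = 0
G(9) = mex{0,0,0} = 1
G(10) = mex{1,1,1} = 0
G(11) = mex{0,0,0} = 1
G(12) = mex{1,1,1} = 0
G(13) = mex{0,0,0} = 1
G(14) = mex{1,1,1} = 0
G(15) = mex{0,0,0} = 1
G(16) = mex{1,1,1} = 0
G(17) = mex{0,0,0} = 1
G(18) = mex{1,1,1} = 0
G(19) = mex{0,0,0} = 1
G(20) = mex{1,1,1} = 0
G(21) = mex{0,0,0} = 1
G(22) = mex{1,1,1} = 0
G(23) = mex{0,0,0} = 1
G(24) = mex{1,1,1} = 0
G_A(24) = 0.
Heap B, S = {1, 2}:
G(0) = 0
G(1) = mex{0} = 1
G(2) = mex{1,0} = 2
G(3) = mex{2,1} = 0
G(4) = mex{0,2} = 1
G(5) = mex{1,0} = 2
G(6) = mex{2,1} = 0
G(7) = mex{0,2} = 1
G(8) = mex{1,0} = 2
G(9) = mex{2,1} = 0
G(10) = mex{0,2} = 1
G(11) = mex{1,0} = 2
G(12) = mex{2,1} = 0
G(13) = mex{0,2} = 1
G_B(13) = 1.
Combined Grundy value = 0 ⊕ 1 = 1.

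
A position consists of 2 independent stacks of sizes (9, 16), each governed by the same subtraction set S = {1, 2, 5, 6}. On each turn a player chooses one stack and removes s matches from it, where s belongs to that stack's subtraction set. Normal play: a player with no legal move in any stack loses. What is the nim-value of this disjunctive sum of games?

All stacks use S = {1, 2, 5, 6}:
n :  0  1  2  3  4  5  6  7  8  9 10 11 12 13 14 15 16
G :  0  1  2  0  1  2  3  0  1  2  0  1  2  3  0  1  2
Stack A: G(9) = 2.
Stack B: G(16) = 2.
Combined Grundy value = 2 ⊕ 2 = 0.

0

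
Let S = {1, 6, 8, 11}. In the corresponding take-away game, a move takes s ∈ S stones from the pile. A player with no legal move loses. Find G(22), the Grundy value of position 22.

1

G(0) = 0
G(1) = mex{0} = 1
G(2) = mex{1} = 0
G(3) = mex{0} = 1
G(4) = mex{1} = 0
G(5) = mex{0} = 1
G(6) = mex{1,0} = 2
G(7) = mex{2,1} = 0
G(8) = mex{0,0,0} = 1
G(9) = mex{1,1,1} = 0
G(10) = mex{0,0,0} = 1
G(11) = mex{1,1,1,0} = 2
G(12) = mex{2,2,0,1} = 3
G(13) = mex{3,0,1,0} = 2
G(14) = mex{2,1,2,1} = 0
G(15) = mex{0,0,0,0} = 1
G(16) = mex{1,1,1,1} = 0
G(17) = mex{0,2,0,2} = 1
G(18) = mex{1,3,1,0} = 2
G(19) = mex{2,2,2,1} = 0
G(20) = mex{0,0,3,0} = 1
G(21) = mex{1,1,2,1} = 0
G(22) = mex{0,0,0,2} = 1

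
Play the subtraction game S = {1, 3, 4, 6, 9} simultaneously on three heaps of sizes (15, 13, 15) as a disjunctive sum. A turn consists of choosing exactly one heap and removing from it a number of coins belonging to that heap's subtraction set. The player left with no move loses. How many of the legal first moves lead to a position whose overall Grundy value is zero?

All heaps use S = {1, 3, 4, 6, 9}:
n :  0  1  2  3  4  5  6  7  8  9 10 11 12 13 14 15
G :  0  1  0  1  2  3  2  0  1  4  3  2  0  1  0  1
Heap A: G(15) = 1.
Heap B: G(13) = 1.
Heap C: G(15) = 1.
Combined Grundy value = 1 ⊕ 1 ⊕ 1 = 1.
A winning move leaves total XOR = 0, i.e. changes one component's Grundy value g to g ⊕ X where X is the current total.
Heap A: need g' = 1⊕1 = 0. Options: 15−1→G=0, 15−3→G=0, 15−4→G=2, 15−6→G=4, 15−9→G=2. Hits: 2.
Heap B: need g' = 1⊕1 = 0. Options: 13−1→G=0, 13−3→G=3, 13−4→G=4, 13−6→G=0, 13−9→G=2. Hits: 2.
Heap C: need g' = 1⊕1 = 0. Options: 15−1→G=0, 15−3→G=0, 15−4→G=2, 15−6→G=4, 15−9→G=2. Hits: 2.

6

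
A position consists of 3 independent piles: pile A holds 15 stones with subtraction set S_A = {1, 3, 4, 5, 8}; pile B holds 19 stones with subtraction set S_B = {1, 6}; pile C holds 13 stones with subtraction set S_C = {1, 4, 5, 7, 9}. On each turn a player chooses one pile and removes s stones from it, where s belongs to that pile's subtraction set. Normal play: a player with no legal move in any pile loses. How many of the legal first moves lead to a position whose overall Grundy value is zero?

0

Pile A, S = {1, 3, 4, 5, 8}:
n :  0  1  2  3  4  5  6  7  8  9 10 11 12 13 14 15
G :  0  1  0  1  2  3  2  3  4  0  1  0  1  2  3  2
G_A(15) = 2.
Pile B, S = {1, 6}:
n :  0  1  2  3  4  5  6  7  8  9 10 11 12 13 14 15 16 17 18 19
G :  0  1  0  1  0  1  2  0  1  0  1  0  1  2  0  1  0  1  0  1
G_B(19) = 1.
Pile C, S = {1, 4, 5, 7, 9}:
G(0) = 0
G(1) = mex{0} = 1
G(2) = mex{1} = 0
G(3) = mex{0} = 1
G(4) = mex{1,0} = 2
G(5) = mex{2,1,0} = 3
G(6) = mex{3,0,1} = 2
G(7) = mex{2,1,0,0} = 3
G(8) = mex{3,2,1,1} = 0
G(9) = mex{0,3,2,0,0} = 1
G(10) = mex{1,2,3,1,1} = 0
G(11) = mex{0,3,2,2,0} = 1
G(12) = mex{1,0,3,3,1} = 2
G(13) = mex{2,1,0,2,2} = 3
G_C(13) = 3.
Combined Grundy value = 2 ⊕ 1 ⊕ 3 = 0.
A winning move leaves total XOR = 0, i.e. changes one component's Grundy value g to g ⊕ X where X is the current total.
Pile A: target g' = 2⊕0 = 2, but every legal move changes the Grundy value (mex property), so 0 moves.
Pile B: target g' = 1⊕0 = 1, but every legal move changes the Grundy value (mex property), so 0 moves.
Pile C: target g' = 3⊕0 = 3, but every legal move changes the Grundy value (mex property), so 0 moves.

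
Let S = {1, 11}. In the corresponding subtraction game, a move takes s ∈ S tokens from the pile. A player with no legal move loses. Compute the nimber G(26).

n :  0  1  2  3  4  5  6  7  8  9 10 11 12 13 14 15 16 17 18 19 20 21 22 23 24 25 26
G :  0  1  0  1  0  1  0  1  0  1  0  1  0  1  0  1  0  1  0  1  0  1  0  1  0  1  0

0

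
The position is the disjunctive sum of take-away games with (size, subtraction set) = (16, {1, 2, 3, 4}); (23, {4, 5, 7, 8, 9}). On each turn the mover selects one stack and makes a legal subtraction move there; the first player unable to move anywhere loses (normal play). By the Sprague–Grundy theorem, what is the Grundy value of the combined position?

Stack A, S = {1, 2, 3, 4}:
n :  0  1  2  3  4  5  6  7  8  9 10 11 12 13 14 15 16
G :  0  1  2  3  4  0  1  2  3  4  0  1  2  3  4  0  1
G_A(16) = 1.
Stack B, S = {4, 5, 7, 8, 9}:
G(0) = 0
G(1) = mex{} = 0
G(2) = mex{} = 0
G(3) = mex{} = 0
G(4) = mex{0} = 1
G(5) = mex{0,0} = 1
G(6) = mex{0,0} = 1
G(7) = mex{0,0,0} = 1
G(8) = mex{1,0,0,0} = 2
G(9) = mex{1,1,0,0,0} = 2
G(10) = mex{1,1,0,0,0} = 2
G(11) = mex{1,1,1,0,0} = 2
G(12) = mex{2,1,1,1,0} = 3
G(13) = mex{2,2,1,1,1} = 0
G(14) = mex{2,2,1,1,1} = 0
G(15) = mex{2,2,2,1,1} = 0
G(16) = mex{3,2,2,2,1} = 0
G(17) = mex{0,3,2,2,2} = 1
G(18) = mex{0,0,2,2,2} = 1
G(19) = mex{0,0,3,2,2} = 1
G(20) = mex{0,0,0,3,2} = 1
G(21) = mex{1,0,0,0,3} = 2
G(22) = mex{1,1,0,0,0} = 2
G(23) = mex{1,1,0,0,0} = 2
G_B(23) = 2.
Combined Grundy value = 1 ⊕ 2 = 3.

3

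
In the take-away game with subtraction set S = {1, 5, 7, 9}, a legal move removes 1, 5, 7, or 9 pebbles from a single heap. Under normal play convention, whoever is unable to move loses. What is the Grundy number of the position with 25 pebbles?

1

G(0) = 0
G(1) = mex{0} = 1
G(2) = mex{1} = 0
G(3) = mex{0} = 1
G(4) = mex{1} = 0
G(5) = mex{0,0} = 1
G(6) = mex{1,1} = 0
G(7) = mex{0,0,0} = 1
G(8) = mex{1,1,1} = 0
G(9) = mex{0,0,0,0} = 1
G(10) = mex{1,1,1,1} = 0
G(11) = mex{0,0,0,0} = 1
G(12) = mex{1,1,1,1} = 0
G(13) = mex{0,0,0,0} = 1
G(14) = mex{1,1,1,1} = 0
G(15) = mex{0,0,0,0} = 1
G(16) = mex{1,1,1,1} = 0
G(17) = mex{0,0,0,0} = 1
G(18) = mex{1,1,1,1} = 0
G(19) = mex{0,0,0,0} = 1
G(20) = mex{1,1,1,1} = 0
G(21) = mex{0,0,0,0} = 1
G(22) = mex{1,1,1,1} = 0
G(23) = mex{0,0,0,0} = 1
G(24) = mex{1,1,1,1} = 0
G(25) = mex{0,0,0,0} = 1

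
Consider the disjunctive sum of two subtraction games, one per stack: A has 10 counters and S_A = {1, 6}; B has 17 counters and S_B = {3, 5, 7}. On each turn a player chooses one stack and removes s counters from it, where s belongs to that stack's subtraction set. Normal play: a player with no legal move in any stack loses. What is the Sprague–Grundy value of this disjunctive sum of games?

3

Stack A, S = {1, 6}:
n :  0  1  2  3  4  5  6  7  8  9 10
G :  0  1  0  1  0  1  2  0  1  0  1
G_A(10) = 1.
Stack B, S = {3, 5, 7}:
G(0) = 0
G(1) = mex{} = 0
G(2) = mex{} = 0
G(3) = mex{0} = 1
G(4) = mex{0} = 1
G(5) = mex{0,0} = 1
G(6) = mex{1,0} = 2
G(7) = mex{1,0,0} = 2
G(8) = mex{1,1,0} = 2
G(9) = mex{2,1,0} = 3
G(10) = mex{2,1,1} = 0
G(11) = mex{2,2,1} = 0
G(12) = mex{3,2,1} = 0
G(13) = mex{0,2,2} = 1
G(14) = mex{0,3,2} = 1
G(15) = mex{0,0,2} = 1
G(16) = mex{1,0,3} = 2
G(17) = mex{1,0,0} = 2
G_B(17) = 2.
Combined Grundy value = 1 ⊕ 2 = 3.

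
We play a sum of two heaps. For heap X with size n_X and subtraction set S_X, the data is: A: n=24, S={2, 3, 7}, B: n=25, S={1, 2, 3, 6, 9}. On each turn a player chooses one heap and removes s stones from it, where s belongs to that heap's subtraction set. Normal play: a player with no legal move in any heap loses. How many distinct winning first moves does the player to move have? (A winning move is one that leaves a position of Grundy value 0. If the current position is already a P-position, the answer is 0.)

3

Heap A, S = {2, 3, 7}:
n :  0  1  2  3  4  5  6  7  8  9 10 11 12 13 14 15 16 17 18 19 20 21 22 23 24
G :  0  0  1  1  2  0  0  1  1  2  0  0  1  1  2  0  0  1  1  2  0  0  1  1  2
G_A(24) = 2.
Heap B, S = {1, 2, 3, 6, 9}:
G(0) = 0
G(1) = mex{0} = 1
G(2) = mex{1,0} = 2
G(3) = mex{2,1,0} = 3
G(4) = mex{3,2,1} = 0
G(5) = mex{0,3,2} = 1
G(6) = mex{1,0,3,0} = 2
G(7) = mex{2,1,0,1} = 3
G(8) = mex{3,2,1,2} = 0
G(9) = mex{0,3,2,3,0} = 1
G(10) = mex{1,0,3,0,1} = 2
G(11) = mex{2,1,0,1,2} = 3
G(12) = mex{3,2,1,2,3} = 0
G(13) = mex{0,3,2,3,0} = 1
G(14) = mex{1,0,3,0,1} = 2
G(15) = mex{2,1,0,1,2} = 3
G(16) = mex{3,2,1,2,3} = 0
G(17) = mex{0,3,2,3,0} = 1
G(18) = mex{1,0,3,0,1} = 2
G(19) = mex{2,1,0,1,2} = 3
G(20) = mex{3,2,1,2,3} = 0
G(21) = mex{0,3,2,3,0} = 1
G(22) = mex{1,0,3,0,1} = 2
G(23) = mex{2,1,0,1,2} = 3
G(24) = mex{3,2,1,2,3} = 0
G(25) = mex{0,3,2,3,0} = 1
G_B(25) = 1.
Combined Grundy value = 2 ⊕ 1 = 3.
A winning move leaves total XOR = 0, i.e. changes one component's Grundy value g to g ⊕ X where X is the current total.
Heap A: need g' = 2⊕3 = 1. Options: 24−2→G=1, 24−3→G=0, 24−7→G=1. Hits: 2.
Heap B: need g' = 1⊕3 = 2. Options: 25−1→G=0, 25−2→G=3, 25−3→G=2, 25−6→G=3, 25−9→G=0. Hits: 1.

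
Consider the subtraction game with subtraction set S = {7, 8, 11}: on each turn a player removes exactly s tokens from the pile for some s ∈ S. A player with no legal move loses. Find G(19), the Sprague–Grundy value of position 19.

G(0) = 0
G(1) = mex{} = 0
G(2) = mex{} = 0
G(3) = mex{} = 0
G(4) = mex{} = 0
G(5) = mex{} = 0
G(6) = mex{} = 0
G(7) = mex{0} = 1
G(8) = mex{0,0} = 1
G(9) = mex{0,0} = 1
G(10) = mex{0,0} = 1
G(11) = mex{0,0,0} = 1
G(12) = mex{0,0,0} = 1
G(13) = mex{0,0,0} = 1
G(14) = mex{1,0,0} = 2
G(15) = mex{1,1,0} = 2
G(16) = mex{1,1,0} = 2
G(17) = mex{1,1,0} = 2
G(18) = mex{1,1,1} = 0
G(19) = mex{1,1,1} = 0

0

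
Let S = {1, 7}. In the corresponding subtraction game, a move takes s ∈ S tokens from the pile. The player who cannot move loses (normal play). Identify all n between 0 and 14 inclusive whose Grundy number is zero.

n :  0  1  2  3  4  5  6  7  8  9 10 11 12 13 14
G :  0  1  0  1  0  1  0  1  0  1  0  1  0  1  0
P-positions are exactly the n with G(n) = 0.

0, 2, 4, 6, 8, 10, 12, 14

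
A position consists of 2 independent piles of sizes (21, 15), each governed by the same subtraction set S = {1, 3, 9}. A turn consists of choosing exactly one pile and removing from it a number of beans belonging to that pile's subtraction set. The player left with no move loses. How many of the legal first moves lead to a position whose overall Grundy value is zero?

All piles use S = {1, 3, 9}:
n :  0  1  2  3  4  5  6  7  8  9 10 11 12 13 14 15 16 17 18 19 20 21
G :  0  1  0  1  0  1  0  1  0  1  0  1  0  1  0  1  0  1  0  1  0  1
Pile A: G(21) = 1.
Pile B: G(15) = 1.
Combined Grundy value = 1 ⊕ 1 = 0.
A winning move leaves total XOR = 0, i.e. changes one component's Grundy value g to g ⊕ X where X is the current total.
Pile A: target g' = 1⊕0 = 1, but every legal move changes the Grundy value (mex property), so 0 moves.
Pile B: target g' = 1⊕0 = 1, but every legal move changes the Grundy value (mex property), so 0 moves.

0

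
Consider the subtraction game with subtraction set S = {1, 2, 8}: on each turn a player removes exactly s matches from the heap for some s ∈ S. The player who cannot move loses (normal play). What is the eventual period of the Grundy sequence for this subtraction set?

3

G(0) = 0
G(1) = mex{0} = 1
G(2) = mex{1,0} = 2
G(3) = mex{2,1} = 0
G(4) = mex{0,2} = 1
G(5) = mex{1,0} = 2
G(6) = mex{2,1} = 0
G(7) = mex{0,2} = 1
G(8) = mex{1,0,0} = 2
G(9) = mex{2,1,1} = 0
G(10) = mex{0,2,2} = 1
G(11) = mex{1,0,0} = 2
G(12) = mex{2,1,1} = 0
G(13) = mex{0,2,2} = 1
G(14) = mex{1,0,0} = 2
G(n+3) = G(n) holds for n = 0,…,7 (a full window of length max(S) = 8), so the sequence is purely periodic with period 3.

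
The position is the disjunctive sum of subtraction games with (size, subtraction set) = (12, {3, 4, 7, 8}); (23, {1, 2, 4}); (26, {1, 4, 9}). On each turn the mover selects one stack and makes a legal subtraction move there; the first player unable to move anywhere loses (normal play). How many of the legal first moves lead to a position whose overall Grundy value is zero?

Stack A, S = {3, 4, 7, 8}:
n :  0  1  2  3  4  5  6  7  8  9 10 11 12
G :  0  0  0  1  1  1  2  2  2  3  3  0  0
G_A(12) = 0.
Stack B, S = {1, 2, 4}:
n :  0  1  2  3  4  5  6  7  8  9 10 11 12 13 14 15 16 17 18 19 20 21 22 23
G :  0  1  2  0  1  2  0  1  2  0  1  2  0  1  2  0  1  2  0  1  2  0  1  2
G_B(23) = 2.
Stack C, S = {1, 4, 9}:
G(0) = 0
G(1) = mex{0} = 1
G(2) = mex{1} = 0
G(3) = mex{0} = 1
G(4) = mex{1,0} = 2
G(5) = mex{2,1} = 0
G(6) = mex{0,0} = 1
G(7) = mex{1,1} = 0
G(8) = mex{0,2} = 1
G(9) = mex{1,0,0} = 2
G(10) = mex{2,1,1} = 0
G(11) = mex{0,0,0} = 1
G(12) = mex{1,1,1} = 0
G(13) = mex{0,2,2} = 1
G(14) = mex{1,0,0} = 2
G(15) = mex{2,1,1} = 0
G(16) = mex{0,0,0} = 1
G(17) = mex{1,1,1} = 0
G(18) = mex{0,2,2} = 1
G(19) = mex{1,0,0} = 2
G(20) = mex{2,1,1} = 0
G(21) = mex{0,0,0} = 1
G(22) = mex{1,1,1} = 0
G(23) = mex{0,2,2} = 1
G(24) = mex{1,0,0} = 2
G(25) = mex{2,1,1} = 0
G(26) = mex{0,0,0} = 1
G_C(26) = 1.
Combined Grundy value = 0 ⊕ 2 ⊕ 1 = 3.
A winning move leaves total XOR = 0, i.e. changes one component's Grundy value g to g ⊕ X where X is the current total.
Stack A: need g' = 0⊕3 = 3. Options: 12−3→G=3, 12−4→G=2, 12−7→G=1, 12−8→G=1. Hits: 1.
Stack B: need g' = 2⊕3 = 1. Options: 23−1→G=1, 23−2→G=0, 23−4→G=1. Hits: 2.
Stack C: need g' = 1⊕3 = 2. Options: 26−1→G=0, 26−4→G=0, 26−9→G=0. Hits: 0.

3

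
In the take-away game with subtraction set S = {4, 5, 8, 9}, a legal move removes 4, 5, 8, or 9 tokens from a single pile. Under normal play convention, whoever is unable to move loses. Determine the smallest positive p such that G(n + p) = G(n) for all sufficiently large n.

n :  0  1  2  3  4  5  6  7  8  9 10 11 12 13 14 15 16 17 18 19 20 21 22 23 24 25 26 27
G :  0  0  0  0  1  1  1  1  2  2  2  2  3  0  0  0  0  1  1  1  1  2  2  2  2  3  0  0
G(n+13) = G(n) holds for n = 0,…,8 (a full window of length max(S) = 9), so the sequence is purely periodic with period 13.

13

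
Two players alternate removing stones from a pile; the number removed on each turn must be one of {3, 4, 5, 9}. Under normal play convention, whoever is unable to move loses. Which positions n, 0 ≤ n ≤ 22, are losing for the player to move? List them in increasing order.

n :  0  1  2  3  4  5  6  7  8  9 10 11 12 13 14 15 16 17 18 19 20 21 22
G :  0  0  0  1  1  1  2  2  0  3  3  1  4  2  0  0  0  1  1  1  2  2  0
P-positions are exactly the n with G(n) = 0.

0, 1, 2, 8, 14, 15, 16, 22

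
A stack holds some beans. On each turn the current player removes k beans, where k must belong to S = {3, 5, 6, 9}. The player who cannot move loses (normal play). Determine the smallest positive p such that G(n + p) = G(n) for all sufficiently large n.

12

G(0) = 0
G(1) = mex{} = 0
G(2) = mex{} = 0
G(3) = mex{0} = 1
G(4) = mex{0} = 1
G(5) = mex{0,0} = 1
G(6) = mex{1,0,0} = 2
G(7) = mex{1,0,0} = 2
G(8) = mex{1,1,0} = 2
G(9) = mex{2,1,1,0} = 3
G(10) = mex{2,1,1,0} = 3
G(11) = mex{2,2,1,0} = 3
G(12) = mex{3,2,2,1} = 0
G(13) = mex{3,2,2,1} = 0
G(14) = mex{3,3,2,1} = 0
G(15) = mex{0,3,3,2} = 1
G(16) = mex{0,3,3,2} = 1
G(17) = mex{0,0,3,2} = 1
G(18) = mex{1,0,0,3} = 2
G(19) = mex{1,0,0,3} = 2
G(20) = mex{1,1,0,3} = 2
G(21) = mex{2,1,1,0} = 3
G(22) = mex{2,1,1,0} = 3
G(23) = mex{2,2,1,0} = 3
G(24) = mex{3,2,2,1} = 0
G(25) = mex{3,2,2,1} = 0
G(n+12) = G(n) holds for n = 0,…,8 (a full window of length max(S) = 9), so the sequence is purely periodic with period 12.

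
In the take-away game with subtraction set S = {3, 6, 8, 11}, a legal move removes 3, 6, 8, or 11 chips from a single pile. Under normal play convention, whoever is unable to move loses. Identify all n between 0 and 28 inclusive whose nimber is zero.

0, 1, 2, 14, 15, 16, 28

n :  0  1  2  3  4  5  6  7  8  9 10 11 12 13 14 15 16 17 18 19 20 21 22 23 24 25 26 27 28
G :  0  0  0  1  1  1  2  2  2  3  3  3  4  4  0  0  0  1  1  1  2  2  2  3  3  3  4  4  0
P-positions are exactly the n with G(n) = 0.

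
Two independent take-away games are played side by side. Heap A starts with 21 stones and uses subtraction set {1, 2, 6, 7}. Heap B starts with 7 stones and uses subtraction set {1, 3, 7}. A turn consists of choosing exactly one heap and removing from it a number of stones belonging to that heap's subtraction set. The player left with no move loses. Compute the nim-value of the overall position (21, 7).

3

Heap A, S = {1, 2, 6, 7}:
G(0) = 0
G(1) = mex{0} = 1
G(2) = mex{1,0} = 2
G(3) = mex{2,1} = 0
G(4) = mex{0,2} = 1
G(5) = mex{1,0} = 2
G(6) = mex{2,1,0} = 3
G(7) = mex{3,2,1,0} = 4
G(8) = mex{4,3,2,1} = 0
G(9) = mex{0,4,0,2} = 1
G(10) = mex{1,0,1,0} = 2
G(11) = mex{2,1,2,1} = 0
G(12) = mex{0,2,3,2} = 1
G(13) = mex{1,0,4,3} = 2
G(14) = mex{2,1,0,4} = 3
G(15) = mex{3,2,1,0} = 4
G(16) = mex{4,3,2,1} = 0
G(17) = mex{0,4,0,2} = 1
G(18) = mex{1,0,1,0} = 2
G(19) = mex{2,1,2,1} = 0
G(20) = mex{0,2,3,2} = 1
G(21) = mex{1,0,4,3} = 2
G_A(21) = 2.
Heap B, S = {1, 3, 7}:
G(0) = 0
G(1) = mex{0} = 1
G(2) = mex{1} = 0
G(3) = mex{0,0} = 1
G(4) = mex{1,1} = 0
G(5) = mex{0,0} = 1
G(6) = mex{1,1} = 0
G(7) = mex{0,0,0} = 1
G_B(7) = 1.
Combined Grundy value = 2 ⊕ 1 = 3.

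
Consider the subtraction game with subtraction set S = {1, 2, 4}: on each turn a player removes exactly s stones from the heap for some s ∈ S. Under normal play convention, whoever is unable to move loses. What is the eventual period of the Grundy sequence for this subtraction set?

n :  0  1  2  3  4  5  6  7  8  9 10 11 12 13 14
G :  0  1  2  0  1  2  0  1  2  0  1  2  0  1  2
G(n+3) = G(n) holds for n = 0,…,3 (a full window of length max(S) = 4), so the sequence is purely periodic with period 3.

3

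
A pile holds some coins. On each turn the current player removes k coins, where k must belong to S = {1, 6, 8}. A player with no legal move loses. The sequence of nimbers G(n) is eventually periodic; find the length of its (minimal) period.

7

n :  0  1  2  3  4  5  6  7  8  9 10 11 12 13 14 15 16
G :  0  1  0  1  0  1  2  0  1  0  1  0  1  2  0  1  0
G(n+7) = G(n) holds for n = 0,…,7 (a full window of length max(S) = 8), so the sequence is purely periodic with period 7.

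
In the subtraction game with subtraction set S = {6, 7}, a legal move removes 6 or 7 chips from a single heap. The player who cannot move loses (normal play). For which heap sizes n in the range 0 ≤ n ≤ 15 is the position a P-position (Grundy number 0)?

0, 1, 2, 3, 4, 5, 13, 14, 15

n :  0  1  2  3  4  5  6  7  8  9 10 11 12 13 14 15
G :  0  0  0  0  0  0  1  1  1  1  1  1  2  0  0  0
P-positions are exactly the n with G(n) = 0.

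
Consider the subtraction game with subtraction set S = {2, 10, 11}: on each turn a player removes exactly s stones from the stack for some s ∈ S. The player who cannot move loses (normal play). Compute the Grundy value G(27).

n :  0  1  2  3  4  5  6  7  8  9 10 11 12 13 14 15 16 17 18 19 20 21 22 23 24 25 26 27
G :  0  0  1  1  0  0  1  1  0  0  1  1  2  0  3  1  2  0  3  1  2  0  0  1  1  0  0  1

1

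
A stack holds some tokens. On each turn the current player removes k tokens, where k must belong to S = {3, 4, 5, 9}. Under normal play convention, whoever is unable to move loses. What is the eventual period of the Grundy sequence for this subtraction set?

14

n :  0  1  2  3  4  5  6  7  8  9 10 11 12 13 14 15 16 17 18 19 20 21 22 23 24 25 26 27 28 29
G :  0  0  0  1  1  1  2  2  0  3  3  1  4  2  0  0  0  1  1  1  2  2  0  3  3  1  4  2  0  0
G(n+14) = G(n) holds for n = 0,…,8 (a full window of length max(S) = 9), so the sequence is purely periodic with period 14.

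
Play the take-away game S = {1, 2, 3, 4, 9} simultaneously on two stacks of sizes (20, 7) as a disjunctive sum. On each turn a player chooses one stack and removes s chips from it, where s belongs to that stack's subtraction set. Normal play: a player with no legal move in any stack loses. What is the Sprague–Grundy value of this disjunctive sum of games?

2

All stacks use S = {1, 2, 3, 4, 9}:
n :  0  1  2  3  4  5  6  7  8  9 10 11 12 13 14 15 16 17 18 19 20
G :  0  1  2  3  4  0  1  2  3  4  0  1  2  3  4  0  1  2  3  4  0
Stack A: G(20) = 0.
Stack B: G(7) = 2.
Combined Grundy value = 0 ⊕ 2 = 2.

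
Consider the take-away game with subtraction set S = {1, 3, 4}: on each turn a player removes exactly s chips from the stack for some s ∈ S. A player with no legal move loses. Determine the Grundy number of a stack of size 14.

n :  0  1  2  3  4  5  6  7  8  9 10 11 12 13 14
G :  0  1  0  1  2  3  2  0  1  0  1  2  3  2  0

0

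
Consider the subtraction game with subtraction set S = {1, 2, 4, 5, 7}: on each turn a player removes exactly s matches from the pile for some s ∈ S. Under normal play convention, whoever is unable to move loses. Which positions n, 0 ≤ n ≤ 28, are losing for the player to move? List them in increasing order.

n :  0  1  2  3  4  5  6  7  8  9 10 11 12 13 14 15 16 17 18 19 20 21 22 23 24 25 26 27 28
G :  0  1  2  0  1  2  0  1  2  0  1  2  0  1  2  0  1  2  0  1  2  0  1  2  0  1  2  0  1
P-positions are exactly the n with G(n) = 0.

0, 3, 6, 9, 12, 15, 18, 21, 24, 27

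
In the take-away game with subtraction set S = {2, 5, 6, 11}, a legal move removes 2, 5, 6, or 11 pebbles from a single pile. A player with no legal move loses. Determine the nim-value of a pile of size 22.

1

G(0) = 0
G(1) = mex{} = 0
G(2) = mex{0} = 1
G(3) = mex{0} = 1
G(4) = mex{1} = 0
G(5) = mex{1,0} = 2
G(6) = mex{0,0,0} = 1
G(7) = mex{2,1,0} = 3
G(8) = mex{1,1,1} = 0
G(9) = mex{3,0,1} = 2
G(10) = mex{0,2,0} = 1
G(11) = mex{2,1,2,0} = 3
G(12) = mex{1,3,1,0} = 2
G(13) = mex{3,0,3,1} = 2
G(14) = mex{2,2,0,1} = 3
G(15) = mex{2,1,2,0} = 3
G(16) = mex{3,3,1,2} = 0
G(17) = mex{3,2,3,1} = 0
G(18) = mex{0,2,2,3} = 1
G(19) = mex{0,3,2,0} = 1
G(20) = mex{1,3,3,2} = 0
G(21) = mex{1,0,3,1} = 2
G(22) = mex{0,0,0,3} = 1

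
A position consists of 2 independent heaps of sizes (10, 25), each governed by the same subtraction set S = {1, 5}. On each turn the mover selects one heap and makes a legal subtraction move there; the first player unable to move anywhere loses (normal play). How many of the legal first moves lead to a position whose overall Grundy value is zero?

All heaps use S = {1, 5}:
G(0) = 0
G(1) = mex{0} = 1
G(2) = mex{1} = 0
G(3) = mex{0} = 1
G(4) = mex{1} = 0
G(5) = mex{0,0} = 1
G(6) = mex{1,1} = 0
G(7) = mex{0,0} = 1
G(8) = mex{1,1} = 0
G(9) = mex{0,0} = 1
G(10) = mex{1,1} = 0
G(11) = mex{0,0} = 1
G(12) = mex{1,1} = 0
G(13) = mex{0,0} = 1
G(14) = mex{1,1} = 0
G(15) = mex{0,0} = 1
G(16) = mex{1,1} = 0
G(17) = mex{0,0} = 1
G(18) = mex{1,1} = 0
G(19) = mex{0,0} = 1
G(20) = mex{1,1} = 0
G(21) = mex{0,0} = 1
G(22) = mex{1,1} = 0
G(23) = mex{0,0} = 1
G(24) = mex{1,1} = 0
G(25) = mex{0,0} = 1
Heap A: G(10) = 0.
Heap B: G(25) = 1.
Combined Grundy value = 0 ⊕ 1 = 1.
A winning move leaves total XOR = 0, i.e. changes one component's Grundy value g to g ⊕ X where X is the current total.
Heap A: need g' = 0⊕1 = 1. Options: 10−1→G=1, 10−5→G=1. Hits: 2.
Heap B: need g' = 1⊕1 = 0. Options: 25−1→G=0, 25−5→G=0. Hits: 2.

4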